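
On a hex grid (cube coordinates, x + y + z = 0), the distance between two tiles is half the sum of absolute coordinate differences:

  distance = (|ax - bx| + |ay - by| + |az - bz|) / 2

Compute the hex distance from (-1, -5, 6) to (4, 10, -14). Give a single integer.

|ax - bx| = |-1 - 4| = 5
|ay - by| = |-5 - 10| = 15
|az - bz| = |6 - (-14)| = 20
distance = (5 + 15 + 20) / 2 = 40 / 2 = 20

Answer: 20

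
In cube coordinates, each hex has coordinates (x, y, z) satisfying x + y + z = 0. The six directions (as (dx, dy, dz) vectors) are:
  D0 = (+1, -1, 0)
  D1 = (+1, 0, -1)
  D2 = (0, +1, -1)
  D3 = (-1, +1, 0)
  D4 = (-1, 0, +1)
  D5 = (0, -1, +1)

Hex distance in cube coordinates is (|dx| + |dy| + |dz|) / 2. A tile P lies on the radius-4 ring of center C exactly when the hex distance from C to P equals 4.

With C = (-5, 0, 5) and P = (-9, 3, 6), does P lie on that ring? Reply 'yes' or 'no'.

|px - cx| = |-9 - (-5)| = 4
|py - cy| = |3 - 0| = 3
|pz - cz| = |6 - 5| = 1
distance = (4+3+1)/2 = 8/2 = 4
radius = 4; distance == radius -> yes

Answer: yes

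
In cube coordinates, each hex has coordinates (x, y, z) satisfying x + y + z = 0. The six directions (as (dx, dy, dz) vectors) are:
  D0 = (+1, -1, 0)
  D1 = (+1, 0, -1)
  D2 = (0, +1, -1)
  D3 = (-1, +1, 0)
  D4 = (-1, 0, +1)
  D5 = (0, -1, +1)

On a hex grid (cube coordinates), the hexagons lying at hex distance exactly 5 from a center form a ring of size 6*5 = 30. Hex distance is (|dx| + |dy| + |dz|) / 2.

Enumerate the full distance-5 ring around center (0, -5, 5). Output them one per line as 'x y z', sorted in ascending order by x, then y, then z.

Walk ring at distance 5 from (0, -5, 5):
Start at center + D4*5 = (-5, -5, 10)
  hex 0: (-5, -5, 10)
  hex 1: (-4, -6, 10)
  hex 2: (-3, -7, 10)
  hex 3: (-2, -8, 10)
  hex 4: (-1, -9, 10)
  hex 5: (0, -10, 10)
  hex 6: (1, -10, 9)
  hex 7: (2, -10, 8)
  hex 8: (3, -10, 7)
  hex 9: (4, -10, 6)
  hex 10: (5, -10, 5)
  hex 11: (5, -9, 4)
  hex 12: (5, -8, 3)
  hex 13: (5, -7, 2)
  hex 14: (5, -6, 1)
  hex 15: (5, -5, 0)
  hex 16: (4, -4, 0)
  hex 17: (3, -3, 0)
  hex 18: (2, -2, 0)
  hex 19: (1, -1, 0)
  hex 20: (0, 0, 0)
  hex 21: (-1, 0, 1)
  hex 22: (-2, 0, 2)
  hex 23: (-3, 0, 3)
  hex 24: (-4, 0, 4)
  hex 25: (-5, 0, 5)
  hex 26: (-5, -1, 6)
  hex 27: (-5, -2, 7)
  hex 28: (-5, -3, 8)
  hex 29: (-5, -4, 9)
Sorted: 30 hexes.

Answer: -5 -5 10
-5 -4 9
-5 -3 8
-5 -2 7
-5 -1 6
-5 0 5
-4 -6 10
-4 0 4
-3 -7 10
-3 0 3
-2 -8 10
-2 0 2
-1 -9 10
-1 0 1
0 -10 10
0 0 0
1 -10 9
1 -1 0
2 -10 8
2 -2 0
3 -10 7
3 -3 0
4 -10 6
4 -4 0
5 -10 5
5 -9 4
5 -8 3
5 -7 2
5 -6 1
5 -5 0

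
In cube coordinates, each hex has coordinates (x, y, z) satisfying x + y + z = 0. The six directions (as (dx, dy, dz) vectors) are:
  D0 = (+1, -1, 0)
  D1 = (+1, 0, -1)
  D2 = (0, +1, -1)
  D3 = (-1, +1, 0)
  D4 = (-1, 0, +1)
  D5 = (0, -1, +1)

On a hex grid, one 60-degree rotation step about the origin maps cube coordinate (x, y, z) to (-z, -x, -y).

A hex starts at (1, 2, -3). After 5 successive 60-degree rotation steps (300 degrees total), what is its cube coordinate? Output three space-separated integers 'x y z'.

Answer: -2 3 -1

Derivation:
Start: (1, 2, -3)
Step 1: (1, 2, -3) -> (-(-3), -(1), -(2)) = (3, -1, -2)
Step 2: (3, -1, -2) -> (-(-2), -(3), -(-1)) = (2, -3, 1)
Step 3: (2, -3, 1) -> (-(1), -(2), -(-3)) = (-1, -2, 3)
Step 4: (-1, -2, 3) -> (-(3), -(-1), -(-2)) = (-3, 1, 2)
Step 5: (-3, 1, 2) -> (-(2), -(-3), -(1)) = (-2, 3, -1)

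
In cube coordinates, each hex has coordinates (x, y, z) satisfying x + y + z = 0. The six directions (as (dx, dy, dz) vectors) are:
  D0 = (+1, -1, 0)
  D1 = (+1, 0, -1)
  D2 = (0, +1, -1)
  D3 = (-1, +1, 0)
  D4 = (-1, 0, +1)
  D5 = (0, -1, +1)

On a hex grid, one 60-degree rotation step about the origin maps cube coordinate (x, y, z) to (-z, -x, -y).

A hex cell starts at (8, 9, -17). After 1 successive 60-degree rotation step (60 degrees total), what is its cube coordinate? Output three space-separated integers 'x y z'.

Answer: 17 -8 -9

Derivation:
Start: (8, 9, -17)
Step 1: (8, 9, -17) -> (-(-17), -(8), -(9)) = (17, -8, -9)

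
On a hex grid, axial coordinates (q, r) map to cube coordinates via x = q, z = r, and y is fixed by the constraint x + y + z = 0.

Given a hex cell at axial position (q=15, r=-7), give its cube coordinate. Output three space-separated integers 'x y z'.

Answer: 15 -8 -7

Derivation:
x = q = 15
z = r = -7
y = -x - z = -(15) - (-7) = -8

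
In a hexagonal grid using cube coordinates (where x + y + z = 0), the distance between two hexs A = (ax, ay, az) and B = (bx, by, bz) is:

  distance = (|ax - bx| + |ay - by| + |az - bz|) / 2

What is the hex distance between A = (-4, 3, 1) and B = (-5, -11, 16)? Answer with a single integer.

Answer: 15

Derivation:
|ax - bx| = |-4 - (-5)| = 1
|ay - by| = |3 - (-11)| = 14
|az - bz| = |1 - 16| = 15
distance = (1 + 14 + 15) / 2 = 30 / 2 = 15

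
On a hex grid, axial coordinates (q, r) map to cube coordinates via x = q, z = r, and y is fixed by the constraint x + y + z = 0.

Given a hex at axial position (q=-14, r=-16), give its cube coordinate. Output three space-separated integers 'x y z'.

Answer: -14 30 -16

Derivation:
x = q = -14
z = r = -16
y = -x - z = -(-14) - (-16) = 30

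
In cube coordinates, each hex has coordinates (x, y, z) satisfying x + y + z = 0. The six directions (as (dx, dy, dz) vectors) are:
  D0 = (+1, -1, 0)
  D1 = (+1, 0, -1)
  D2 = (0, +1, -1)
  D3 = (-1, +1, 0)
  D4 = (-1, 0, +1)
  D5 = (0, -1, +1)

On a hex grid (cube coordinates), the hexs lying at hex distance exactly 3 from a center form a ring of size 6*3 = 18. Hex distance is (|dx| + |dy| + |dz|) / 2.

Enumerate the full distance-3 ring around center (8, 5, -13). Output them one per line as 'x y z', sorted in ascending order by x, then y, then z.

Walk ring at distance 3 from (8, 5, -13):
Start at center + D4*3 = (5, 5, -10)
  hex 0: (5, 5, -10)
  hex 1: (6, 4, -10)
  hex 2: (7, 3, -10)
  hex 3: (8, 2, -10)
  hex 4: (9, 2, -11)
  hex 5: (10, 2, -12)
  hex 6: (11, 2, -13)
  hex 7: (11, 3, -14)
  hex 8: (11, 4, -15)
  hex 9: (11, 5, -16)
  hex 10: (10, 6, -16)
  hex 11: (9, 7, -16)
  hex 12: (8, 8, -16)
  hex 13: (7, 8, -15)
  hex 14: (6, 8, -14)
  hex 15: (5, 8, -13)
  hex 16: (5, 7, -12)
  hex 17: (5, 6, -11)
Sorted: 18 hexes.

Answer: 5 5 -10
5 6 -11
5 7 -12
5 8 -13
6 4 -10
6 8 -14
7 3 -10
7 8 -15
8 2 -10
8 8 -16
9 2 -11
9 7 -16
10 2 -12
10 6 -16
11 2 -13
11 3 -14
11 4 -15
11 5 -16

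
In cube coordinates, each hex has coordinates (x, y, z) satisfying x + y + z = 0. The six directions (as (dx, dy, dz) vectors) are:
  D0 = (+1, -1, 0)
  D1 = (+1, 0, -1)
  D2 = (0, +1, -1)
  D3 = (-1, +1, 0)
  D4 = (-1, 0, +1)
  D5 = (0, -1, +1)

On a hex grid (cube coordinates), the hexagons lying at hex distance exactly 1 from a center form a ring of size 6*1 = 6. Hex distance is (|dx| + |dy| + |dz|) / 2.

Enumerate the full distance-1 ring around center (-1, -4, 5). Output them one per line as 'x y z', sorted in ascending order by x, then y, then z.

Answer: -2 -4 6
-2 -3 5
-1 -5 6
-1 -3 4
0 -5 5
0 -4 4

Derivation:
Walk ring at distance 1 from (-1, -4, 5):
Start at center + D4*1 = (-2, -4, 6)
  hex 0: (-2, -4, 6)
  hex 1: (-1, -5, 6)
  hex 2: (0, -5, 5)
  hex 3: (0, -4, 4)
  hex 4: (-1, -3, 4)
  hex 5: (-2, -3, 5)
Sorted: 6 hexes.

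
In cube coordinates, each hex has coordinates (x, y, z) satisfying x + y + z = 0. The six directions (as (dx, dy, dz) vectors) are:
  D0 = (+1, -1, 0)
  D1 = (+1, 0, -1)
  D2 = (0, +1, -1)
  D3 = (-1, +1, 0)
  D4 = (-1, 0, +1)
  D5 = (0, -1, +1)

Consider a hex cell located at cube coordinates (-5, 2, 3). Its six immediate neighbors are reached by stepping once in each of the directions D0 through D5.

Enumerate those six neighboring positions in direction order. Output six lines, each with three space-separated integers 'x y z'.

Answer: -4 1 3
-4 2 2
-5 3 2
-6 3 3
-6 2 4
-5 1 4

Derivation:
Center: (-5, 2, 3). Add each direction:
  D0: (-5, 2, 3) + (1, -1, 0) = (-4, 1, 3)
  D1: (-5, 2, 3) + (1, 0, -1) = (-4, 2, 2)
  D2: (-5, 2, 3) + (0, 1, -1) = (-5, 3, 2)
  D3: (-5, 2, 3) + (-1, 1, 0) = (-6, 3, 3)
  D4: (-5, 2, 3) + (-1, 0, 1) = (-6, 2, 4)
  D5: (-5, 2, 3) + (0, -1, 1) = (-5, 1, 4)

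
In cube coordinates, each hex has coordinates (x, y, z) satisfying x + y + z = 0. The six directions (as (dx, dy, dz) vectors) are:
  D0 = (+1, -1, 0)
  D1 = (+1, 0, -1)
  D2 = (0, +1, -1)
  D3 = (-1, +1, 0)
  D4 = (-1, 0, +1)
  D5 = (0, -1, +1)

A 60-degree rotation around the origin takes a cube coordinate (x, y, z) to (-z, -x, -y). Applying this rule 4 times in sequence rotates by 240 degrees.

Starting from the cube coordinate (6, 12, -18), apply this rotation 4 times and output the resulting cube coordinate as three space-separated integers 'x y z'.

Start: (6, 12, -18)
Step 1: (6, 12, -18) -> (-(-18), -(6), -(12)) = (18, -6, -12)
Step 2: (18, -6, -12) -> (-(-12), -(18), -(-6)) = (12, -18, 6)
Step 3: (12, -18, 6) -> (-(6), -(12), -(-18)) = (-6, -12, 18)
Step 4: (-6, -12, 18) -> (-(18), -(-6), -(-12)) = (-18, 6, 12)

Answer: -18 6 12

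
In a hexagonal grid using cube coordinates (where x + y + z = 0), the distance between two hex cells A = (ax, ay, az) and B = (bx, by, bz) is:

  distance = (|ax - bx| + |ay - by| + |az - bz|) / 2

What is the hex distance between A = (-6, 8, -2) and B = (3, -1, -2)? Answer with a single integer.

|ax - bx| = |-6 - 3| = 9
|ay - by| = |8 - (-1)| = 9
|az - bz| = |-2 - (-2)| = 0
distance = (9 + 9 + 0) / 2 = 18 / 2 = 9

Answer: 9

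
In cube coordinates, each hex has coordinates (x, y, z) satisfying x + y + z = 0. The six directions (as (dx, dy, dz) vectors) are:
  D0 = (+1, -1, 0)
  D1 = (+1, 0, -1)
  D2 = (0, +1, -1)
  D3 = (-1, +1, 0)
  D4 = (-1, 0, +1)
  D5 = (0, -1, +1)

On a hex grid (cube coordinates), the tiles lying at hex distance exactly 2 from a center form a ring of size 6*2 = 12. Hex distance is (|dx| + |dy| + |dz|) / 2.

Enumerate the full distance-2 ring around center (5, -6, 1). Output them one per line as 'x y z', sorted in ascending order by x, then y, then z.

Answer: 3 -6 3
3 -5 2
3 -4 1
4 -7 3
4 -4 0
5 -8 3
5 -4 -1
6 -8 2
6 -5 -1
7 -8 1
7 -7 0
7 -6 -1

Derivation:
Walk ring at distance 2 from (5, -6, 1):
Start at center + D4*2 = (3, -6, 3)
  hex 0: (3, -6, 3)
  hex 1: (4, -7, 3)
  hex 2: (5, -8, 3)
  hex 3: (6, -8, 2)
  hex 4: (7, -8, 1)
  hex 5: (7, -7, 0)
  hex 6: (7, -6, -1)
  hex 7: (6, -5, -1)
  hex 8: (5, -4, -1)
  hex 9: (4, -4, 0)
  hex 10: (3, -4, 1)
  hex 11: (3, -5, 2)
Sorted: 12 hexes.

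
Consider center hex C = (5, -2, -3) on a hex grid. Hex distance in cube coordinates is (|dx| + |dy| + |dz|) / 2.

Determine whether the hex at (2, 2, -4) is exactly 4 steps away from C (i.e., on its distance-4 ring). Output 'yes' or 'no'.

|px - cx| = |2 - 5| = 3
|py - cy| = |2 - (-2)| = 4
|pz - cz| = |-4 - (-3)| = 1
distance = (3+4+1)/2 = 8/2 = 4
radius = 4; distance == radius -> yes

Answer: yes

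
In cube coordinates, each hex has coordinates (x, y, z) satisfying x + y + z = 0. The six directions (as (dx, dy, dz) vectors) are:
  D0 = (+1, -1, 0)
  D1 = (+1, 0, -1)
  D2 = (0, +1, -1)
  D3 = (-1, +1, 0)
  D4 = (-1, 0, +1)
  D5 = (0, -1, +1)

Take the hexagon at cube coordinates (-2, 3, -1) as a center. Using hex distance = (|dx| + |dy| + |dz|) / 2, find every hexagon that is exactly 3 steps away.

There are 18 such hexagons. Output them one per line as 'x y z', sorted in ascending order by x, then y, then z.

Walk ring at distance 3 from (-2, 3, -1):
Start at center + D4*3 = (-5, 3, 2)
  hex 0: (-5, 3, 2)
  hex 1: (-4, 2, 2)
  hex 2: (-3, 1, 2)
  hex 3: (-2, 0, 2)
  hex 4: (-1, 0, 1)
  hex 5: (0, 0, 0)
  hex 6: (1, 0, -1)
  hex 7: (1, 1, -2)
  hex 8: (1, 2, -3)
  hex 9: (1, 3, -4)
  hex 10: (0, 4, -4)
  hex 11: (-1, 5, -4)
  hex 12: (-2, 6, -4)
  hex 13: (-3, 6, -3)
  hex 14: (-4, 6, -2)
  hex 15: (-5, 6, -1)
  hex 16: (-5, 5, 0)
  hex 17: (-5, 4, 1)
Sorted: 18 hexes.

Answer: -5 3 2
-5 4 1
-5 5 0
-5 6 -1
-4 2 2
-4 6 -2
-3 1 2
-3 6 -3
-2 0 2
-2 6 -4
-1 0 1
-1 5 -4
0 0 0
0 4 -4
1 0 -1
1 1 -2
1 2 -3
1 3 -4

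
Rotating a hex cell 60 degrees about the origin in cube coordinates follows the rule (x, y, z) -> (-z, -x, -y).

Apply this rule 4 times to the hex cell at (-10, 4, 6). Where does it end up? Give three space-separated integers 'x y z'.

Start: (-10, 4, 6)
Step 1: (-10, 4, 6) -> (-(6), -(-10), -(4)) = (-6, 10, -4)
Step 2: (-6, 10, -4) -> (-(-4), -(-6), -(10)) = (4, 6, -10)
Step 3: (4, 6, -10) -> (-(-10), -(4), -(6)) = (10, -4, -6)
Step 4: (10, -4, -6) -> (-(-6), -(10), -(-4)) = (6, -10, 4)

Answer: 6 -10 4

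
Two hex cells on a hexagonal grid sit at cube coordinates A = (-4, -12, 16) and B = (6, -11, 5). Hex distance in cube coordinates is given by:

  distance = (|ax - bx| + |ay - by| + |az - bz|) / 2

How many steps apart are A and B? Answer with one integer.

|ax - bx| = |-4 - 6| = 10
|ay - by| = |-12 - (-11)| = 1
|az - bz| = |16 - 5| = 11
distance = (10 + 1 + 11) / 2 = 22 / 2 = 11

Answer: 11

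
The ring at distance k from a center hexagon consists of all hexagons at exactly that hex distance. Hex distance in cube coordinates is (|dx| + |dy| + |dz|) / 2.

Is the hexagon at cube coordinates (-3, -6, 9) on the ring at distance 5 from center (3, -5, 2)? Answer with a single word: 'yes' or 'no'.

Answer: no

Derivation:
|px - cx| = |-3 - 3| = 6
|py - cy| = |-6 - (-5)| = 1
|pz - cz| = |9 - 2| = 7
distance = (6+1+7)/2 = 14/2 = 7
radius = 5; distance != radius -> no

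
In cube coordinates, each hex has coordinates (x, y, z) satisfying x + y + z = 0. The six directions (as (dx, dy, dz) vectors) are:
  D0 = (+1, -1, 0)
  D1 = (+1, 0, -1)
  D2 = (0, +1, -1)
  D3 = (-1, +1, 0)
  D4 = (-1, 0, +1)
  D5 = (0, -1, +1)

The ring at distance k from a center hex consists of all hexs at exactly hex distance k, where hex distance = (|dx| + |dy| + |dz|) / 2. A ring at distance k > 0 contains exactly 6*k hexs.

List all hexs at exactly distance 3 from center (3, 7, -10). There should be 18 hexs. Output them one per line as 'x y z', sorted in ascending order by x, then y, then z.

Answer: 0 7 -7
0 8 -8
0 9 -9
0 10 -10
1 6 -7
1 10 -11
2 5 -7
2 10 -12
3 4 -7
3 10 -13
4 4 -8
4 9 -13
5 4 -9
5 8 -13
6 4 -10
6 5 -11
6 6 -12
6 7 -13

Derivation:
Walk ring at distance 3 from (3, 7, -10):
Start at center + D4*3 = (0, 7, -7)
  hex 0: (0, 7, -7)
  hex 1: (1, 6, -7)
  hex 2: (2, 5, -7)
  hex 3: (3, 4, -7)
  hex 4: (4, 4, -8)
  hex 5: (5, 4, -9)
  hex 6: (6, 4, -10)
  hex 7: (6, 5, -11)
  hex 8: (6, 6, -12)
  hex 9: (6, 7, -13)
  hex 10: (5, 8, -13)
  hex 11: (4, 9, -13)
  hex 12: (3, 10, -13)
  hex 13: (2, 10, -12)
  hex 14: (1, 10, -11)
  hex 15: (0, 10, -10)
  hex 16: (0, 9, -9)
  hex 17: (0, 8, -8)
Sorted: 18 hexes.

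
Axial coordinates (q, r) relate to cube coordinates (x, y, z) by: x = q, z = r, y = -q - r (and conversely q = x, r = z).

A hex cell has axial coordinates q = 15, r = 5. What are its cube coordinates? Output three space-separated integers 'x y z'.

Answer: 15 -20 5

Derivation:
x = q = 15
z = r = 5
y = -x - z = -(15) - (5) = -20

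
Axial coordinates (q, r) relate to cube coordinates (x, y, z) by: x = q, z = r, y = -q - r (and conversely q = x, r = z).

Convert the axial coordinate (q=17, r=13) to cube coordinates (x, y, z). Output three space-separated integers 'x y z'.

Answer: 17 -30 13

Derivation:
x = q = 17
z = r = 13
y = -x - z = -(17) - (13) = -30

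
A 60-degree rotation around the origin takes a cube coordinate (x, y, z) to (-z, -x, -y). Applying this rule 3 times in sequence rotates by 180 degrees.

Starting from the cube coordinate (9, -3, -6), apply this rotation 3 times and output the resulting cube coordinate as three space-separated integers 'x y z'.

Start: (9, -3, -6)
Step 1: (9, -3, -6) -> (-(-6), -(9), -(-3)) = (6, -9, 3)
Step 2: (6, -9, 3) -> (-(3), -(6), -(-9)) = (-3, -6, 9)
Step 3: (-3, -6, 9) -> (-(9), -(-3), -(-6)) = (-9, 3, 6)

Answer: -9 3 6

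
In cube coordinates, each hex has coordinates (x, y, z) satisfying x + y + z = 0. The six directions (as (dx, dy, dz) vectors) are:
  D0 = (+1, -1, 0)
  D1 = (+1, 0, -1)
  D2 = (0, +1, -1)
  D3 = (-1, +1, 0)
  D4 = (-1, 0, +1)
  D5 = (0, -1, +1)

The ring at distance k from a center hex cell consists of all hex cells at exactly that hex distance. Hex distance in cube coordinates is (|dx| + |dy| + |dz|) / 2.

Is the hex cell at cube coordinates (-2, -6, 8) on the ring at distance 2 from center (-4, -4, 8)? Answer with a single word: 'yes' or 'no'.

|px - cx| = |-2 - (-4)| = 2
|py - cy| = |-6 - (-4)| = 2
|pz - cz| = |8 - 8| = 0
distance = (2+2+0)/2 = 4/2 = 2
radius = 2; distance == radius -> yes

Answer: yes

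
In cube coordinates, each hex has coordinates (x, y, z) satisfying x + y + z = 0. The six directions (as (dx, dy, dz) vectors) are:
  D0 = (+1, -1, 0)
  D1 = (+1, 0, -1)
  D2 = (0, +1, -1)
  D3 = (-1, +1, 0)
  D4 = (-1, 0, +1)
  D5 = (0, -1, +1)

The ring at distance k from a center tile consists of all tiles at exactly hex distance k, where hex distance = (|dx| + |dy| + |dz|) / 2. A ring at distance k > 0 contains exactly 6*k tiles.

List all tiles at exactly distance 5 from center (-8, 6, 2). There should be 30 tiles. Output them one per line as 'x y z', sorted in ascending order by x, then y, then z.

Answer: -13 6 7
-13 7 6
-13 8 5
-13 9 4
-13 10 3
-13 11 2
-12 5 7
-12 11 1
-11 4 7
-11 11 0
-10 3 7
-10 11 -1
-9 2 7
-9 11 -2
-8 1 7
-8 11 -3
-7 1 6
-7 10 -3
-6 1 5
-6 9 -3
-5 1 4
-5 8 -3
-4 1 3
-4 7 -3
-3 1 2
-3 2 1
-3 3 0
-3 4 -1
-3 5 -2
-3 6 -3

Derivation:
Walk ring at distance 5 from (-8, 6, 2):
Start at center + D4*5 = (-13, 6, 7)
  hex 0: (-13, 6, 7)
  hex 1: (-12, 5, 7)
  hex 2: (-11, 4, 7)
  hex 3: (-10, 3, 7)
  hex 4: (-9, 2, 7)
  hex 5: (-8, 1, 7)
  hex 6: (-7, 1, 6)
  hex 7: (-6, 1, 5)
  hex 8: (-5, 1, 4)
  hex 9: (-4, 1, 3)
  hex 10: (-3, 1, 2)
  hex 11: (-3, 2, 1)
  hex 12: (-3, 3, 0)
  hex 13: (-3, 4, -1)
  hex 14: (-3, 5, -2)
  hex 15: (-3, 6, -3)
  hex 16: (-4, 7, -3)
  hex 17: (-5, 8, -3)
  hex 18: (-6, 9, -3)
  hex 19: (-7, 10, -3)
  hex 20: (-8, 11, -3)
  hex 21: (-9, 11, -2)
  hex 22: (-10, 11, -1)
  hex 23: (-11, 11, 0)
  hex 24: (-12, 11, 1)
  hex 25: (-13, 11, 2)
  hex 26: (-13, 10, 3)
  hex 27: (-13, 9, 4)
  hex 28: (-13, 8, 5)
  hex 29: (-13, 7, 6)
Sorted: 30 hexes.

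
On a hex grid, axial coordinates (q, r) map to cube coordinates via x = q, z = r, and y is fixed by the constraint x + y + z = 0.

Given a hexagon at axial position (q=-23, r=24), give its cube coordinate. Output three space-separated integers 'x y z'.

Answer: -23 -1 24

Derivation:
x = q = -23
z = r = 24
y = -x - z = -(-23) - (24) = -1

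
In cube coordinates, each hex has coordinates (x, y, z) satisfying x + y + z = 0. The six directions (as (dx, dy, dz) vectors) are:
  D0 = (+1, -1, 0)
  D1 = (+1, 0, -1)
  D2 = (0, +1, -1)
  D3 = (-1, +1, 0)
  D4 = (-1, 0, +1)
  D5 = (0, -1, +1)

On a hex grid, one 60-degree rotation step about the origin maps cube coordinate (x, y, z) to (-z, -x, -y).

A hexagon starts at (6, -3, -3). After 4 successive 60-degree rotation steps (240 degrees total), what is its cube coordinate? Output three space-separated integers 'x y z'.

Answer: -3 6 -3

Derivation:
Start: (6, -3, -3)
Step 1: (6, -3, -3) -> (-(-3), -(6), -(-3)) = (3, -6, 3)
Step 2: (3, -6, 3) -> (-(3), -(3), -(-6)) = (-3, -3, 6)
Step 3: (-3, -3, 6) -> (-(6), -(-3), -(-3)) = (-6, 3, 3)
Step 4: (-6, 3, 3) -> (-(3), -(-6), -(3)) = (-3, 6, -3)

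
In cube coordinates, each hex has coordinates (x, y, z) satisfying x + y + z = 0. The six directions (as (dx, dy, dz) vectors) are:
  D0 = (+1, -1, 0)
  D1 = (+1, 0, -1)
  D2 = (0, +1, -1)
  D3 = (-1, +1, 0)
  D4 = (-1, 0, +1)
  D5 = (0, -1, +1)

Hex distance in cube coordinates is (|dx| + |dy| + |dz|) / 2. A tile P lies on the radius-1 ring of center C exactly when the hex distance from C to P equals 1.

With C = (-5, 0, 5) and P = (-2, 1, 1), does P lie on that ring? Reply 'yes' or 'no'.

Answer: no

Derivation:
|px - cx| = |-2 - (-5)| = 3
|py - cy| = |1 - 0| = 1
|pz - cz| = |1 - 5| = 4
distance = (3+1+4)/2 = 8/2 = 4
radius = 1; distance != radius -> no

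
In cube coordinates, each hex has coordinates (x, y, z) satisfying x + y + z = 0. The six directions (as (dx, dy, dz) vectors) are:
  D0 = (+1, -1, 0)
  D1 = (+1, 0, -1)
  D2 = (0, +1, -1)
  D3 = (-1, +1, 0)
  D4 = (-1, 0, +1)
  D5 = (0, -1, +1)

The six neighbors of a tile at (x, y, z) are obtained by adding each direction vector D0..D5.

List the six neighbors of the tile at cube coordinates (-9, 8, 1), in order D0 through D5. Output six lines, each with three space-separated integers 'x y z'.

Center: (-9, 8, 1). Add each direction:
  D0: (-9, 8, 1) + (1, -1, 0) = (-8, 7, 1)
  D1: (-9, 8, 1) + (1, 0, -1) = (-8, 8, 0)
  D2: (-9, 8, 1) + (0, 1, -1) = (-9, 9, 0)
  D3: (-9, 8, 1) + (-1, 1, 0) = (-10, 9, 1)
  D4: (-9, 8, 1) + (-1, 0, 1) = (-10, 8, 2)
  D5: (-9, 8, 1) + (0, -1, 1) = (-9, 7, 2)

Answer: -8 7 1
-8 8 0
-9 9 0
-10 9 1
-10 8 2
-9 7 2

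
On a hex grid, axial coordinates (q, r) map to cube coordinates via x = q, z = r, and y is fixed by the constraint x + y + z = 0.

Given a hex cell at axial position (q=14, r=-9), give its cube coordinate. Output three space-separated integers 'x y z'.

Answer: 14 -5 -9

Derivation:
x = q = 14
z = r = -9
y = -x - z = -(14) - (-9) = -5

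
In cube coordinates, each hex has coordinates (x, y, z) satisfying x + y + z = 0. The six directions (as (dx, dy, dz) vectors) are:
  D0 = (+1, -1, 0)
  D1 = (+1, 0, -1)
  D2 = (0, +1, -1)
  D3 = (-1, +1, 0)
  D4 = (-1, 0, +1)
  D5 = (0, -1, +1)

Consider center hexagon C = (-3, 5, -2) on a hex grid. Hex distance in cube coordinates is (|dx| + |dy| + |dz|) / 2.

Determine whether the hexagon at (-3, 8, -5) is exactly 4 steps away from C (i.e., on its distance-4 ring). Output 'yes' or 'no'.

Answer: no

Derivation:
|px - cx| = |-3 - (-3)| = 0
|py - cy| = |8 - 5| = 3
|pz - cz| = |-5 - (-2)| = 3
distance = (0+3+3)/2 = 6/2 = 3
radius = 4; distance != radius -> no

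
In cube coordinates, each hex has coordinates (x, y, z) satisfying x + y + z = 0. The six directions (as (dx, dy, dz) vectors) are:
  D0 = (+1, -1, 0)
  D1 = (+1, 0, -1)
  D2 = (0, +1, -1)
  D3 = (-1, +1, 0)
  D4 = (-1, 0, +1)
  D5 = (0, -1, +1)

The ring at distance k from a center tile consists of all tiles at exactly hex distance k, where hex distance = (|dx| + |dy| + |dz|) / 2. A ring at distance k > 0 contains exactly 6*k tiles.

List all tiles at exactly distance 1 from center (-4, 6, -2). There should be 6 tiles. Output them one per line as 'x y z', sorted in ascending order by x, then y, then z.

Walk ring at distance 1 from (-4, 6, -2):
Start at center + D4*1 = (-5, 6, -1)
  hex 0: (-5, 6, -1)
  hex 1: (-4, 5, -1)
  hex 2: (-3, 5, -2)
  hex 3: (-3, 6, -3)
  hex 4: (-4, 7, -3)
  hex 5: (-5, 7, -2)
Sorted: 6 hexes.

Answer: -5 6 -1
-5 7 -2
-4 5 -1
-4 7 -3
-3 5 -2
-3 6 -3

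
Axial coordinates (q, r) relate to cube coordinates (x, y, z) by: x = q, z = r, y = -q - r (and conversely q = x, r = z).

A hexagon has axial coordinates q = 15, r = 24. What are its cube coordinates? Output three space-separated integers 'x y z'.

x = q = 15
z = r = 24
y = -x - z = -(15) - (24) = -39

Answer: 15 -39 24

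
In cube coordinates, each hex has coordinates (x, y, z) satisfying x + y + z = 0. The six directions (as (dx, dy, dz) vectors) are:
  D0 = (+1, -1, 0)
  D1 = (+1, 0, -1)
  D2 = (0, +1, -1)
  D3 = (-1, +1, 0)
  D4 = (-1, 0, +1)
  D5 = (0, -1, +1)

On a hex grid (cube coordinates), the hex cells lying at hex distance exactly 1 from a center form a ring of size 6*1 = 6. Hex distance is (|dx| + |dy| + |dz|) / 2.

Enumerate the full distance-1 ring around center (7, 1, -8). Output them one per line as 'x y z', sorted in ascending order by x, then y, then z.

Answer: 6 1 -7
6 2 -8
7 0 -7
7 2 -9
8 0 -8
8 1 -9

Derivation:
Walk ring at distance 1 from (7, 1, -8):
Start at center + D4*1 = (6, 1, -7)
  hex 0: (6, 1, -7)
  hex 1: (7, 0, -7)
  hex 2: (8, 0, -8)
  hex 3: (8, 1, -9)
  hex 4: (7, 2, -9)
  hex 5: (6, 2, -8)
Sorted: 6 hexes.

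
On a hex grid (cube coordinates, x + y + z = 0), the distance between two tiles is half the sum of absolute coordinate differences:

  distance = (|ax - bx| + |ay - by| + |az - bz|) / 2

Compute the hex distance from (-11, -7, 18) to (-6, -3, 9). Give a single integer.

Answer: 9

Derivation:
|ax - bx| = |-11 - (-6)| = 5
|ay - by| = |-7 - (-3)| = 4
|az - bz| = |18 - 9| = 9
distance = (5 + 4 + 9) / 2 = 18 / 2 = 9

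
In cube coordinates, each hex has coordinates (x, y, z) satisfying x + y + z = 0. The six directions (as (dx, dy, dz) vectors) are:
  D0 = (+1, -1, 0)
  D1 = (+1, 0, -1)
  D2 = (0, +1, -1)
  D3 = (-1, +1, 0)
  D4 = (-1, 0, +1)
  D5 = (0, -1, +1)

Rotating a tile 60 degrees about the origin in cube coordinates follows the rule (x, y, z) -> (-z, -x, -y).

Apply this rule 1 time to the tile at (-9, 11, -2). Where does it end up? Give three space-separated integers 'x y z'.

Answer: 2 9 -11

Derivation:
Start: (-9, 11, -2)
Step 1: (-9, 11, -2) -> (-(-2), -(-9), -(11)) = (2, 9, -11)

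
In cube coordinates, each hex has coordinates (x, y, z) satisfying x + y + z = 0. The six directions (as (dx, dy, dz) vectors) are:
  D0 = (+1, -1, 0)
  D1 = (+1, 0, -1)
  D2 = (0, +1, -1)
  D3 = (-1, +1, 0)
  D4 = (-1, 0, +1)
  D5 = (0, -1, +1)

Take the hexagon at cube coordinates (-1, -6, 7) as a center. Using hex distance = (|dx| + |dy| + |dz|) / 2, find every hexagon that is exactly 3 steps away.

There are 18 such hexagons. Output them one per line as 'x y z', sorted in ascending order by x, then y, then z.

Answer: -4 -6 10
-4 -5 9
-4 -4 8
-4 -3 7
-3 -7 10
-3 -3 6
-2 -8 10
-2 -3 5
-1 -9 10
-1 -3 4
0 -9 9
0 -4 4
1 -9 8
1 -5 4
2 -9 7
2 -8 6
2 -7 5
2 -6 4

Derivation:
Walk ring at distance 3 from (-1, -6, 7):
Start at center + D4*3 = (-4, -6, 10)
  hex 0: (-4, -6, 10)
  hex 1: (-3, -7, 10)
  hex 2: (-2, -8, 10)
  hex 3: (-1, -9, 10)
  hex 4: (0, -9, 9)
  hex 5: (1, -9, 8)
  hex 6: (2, -9, 7)
  hex 7: (2, -8, 6)
  hex 8: (2, -7, 5)
  hex 9: (2, -6, 4)
  hex 10: (1, -5, 4)
  hex 11: (0, -4, 4)
  hex 12: (-1, -3, 4)
  hex 13: (-2, -3, 5)
  hex 14: (-3, -3, 6)
  hex 15: (-4, -3, 7)
  hex 16: (-4, -4, 8)
  hex 17: (-4, -5, 9)
Sorted: 18 hexes.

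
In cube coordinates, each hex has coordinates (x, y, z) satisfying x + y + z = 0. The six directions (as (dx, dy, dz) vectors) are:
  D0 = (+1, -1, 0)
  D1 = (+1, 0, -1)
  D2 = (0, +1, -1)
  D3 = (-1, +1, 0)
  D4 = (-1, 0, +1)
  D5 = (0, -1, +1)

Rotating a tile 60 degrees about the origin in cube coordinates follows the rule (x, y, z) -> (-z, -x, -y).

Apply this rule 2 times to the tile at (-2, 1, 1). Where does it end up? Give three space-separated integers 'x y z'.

Answer: 1 1 -2

Derivation:
Start: (-2, 1, 1)
Step 1: (-2, 1, 1) -> (-(1), -(-2), -(1)) = (-1, 2, -1)
Step 2: (-1, 2, -1) -> (-(-1), -(-1), -(2)) = (1, 1, -2)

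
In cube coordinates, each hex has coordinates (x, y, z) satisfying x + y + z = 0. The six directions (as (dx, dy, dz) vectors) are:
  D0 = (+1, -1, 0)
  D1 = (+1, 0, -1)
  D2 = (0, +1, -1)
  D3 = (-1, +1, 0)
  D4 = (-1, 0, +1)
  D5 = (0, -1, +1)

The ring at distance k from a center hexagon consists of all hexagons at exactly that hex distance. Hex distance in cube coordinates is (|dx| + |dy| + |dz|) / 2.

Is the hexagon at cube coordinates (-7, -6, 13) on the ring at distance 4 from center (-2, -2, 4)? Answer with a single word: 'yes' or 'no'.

|px - cx| = |-7 - (-2)| = 5
|py - cy| = |-6 - (-2)| = 4
|pz - cz| = |13 - 4| = 9
distance = (5+4+9)/2 = 18/2 = 9
radius = 4; distance != radius -> no

Answer: no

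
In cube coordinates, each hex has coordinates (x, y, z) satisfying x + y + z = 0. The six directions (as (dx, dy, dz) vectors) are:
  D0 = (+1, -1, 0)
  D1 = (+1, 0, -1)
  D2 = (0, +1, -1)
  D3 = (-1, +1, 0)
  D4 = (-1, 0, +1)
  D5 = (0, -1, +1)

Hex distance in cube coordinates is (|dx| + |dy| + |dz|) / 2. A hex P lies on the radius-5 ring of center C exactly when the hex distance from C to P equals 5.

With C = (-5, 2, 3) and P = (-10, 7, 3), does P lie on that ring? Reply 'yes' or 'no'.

Answer: yes

Derivation:
|px - cx| = |-10 - (-5)| = 5
|py - cy| = |7 - 2| = 5
|pz - cz| = |3 - 3| = 0
distance = (5+5+0)/2 = 10/2 = 5
radius = 5; distance == radius -> yes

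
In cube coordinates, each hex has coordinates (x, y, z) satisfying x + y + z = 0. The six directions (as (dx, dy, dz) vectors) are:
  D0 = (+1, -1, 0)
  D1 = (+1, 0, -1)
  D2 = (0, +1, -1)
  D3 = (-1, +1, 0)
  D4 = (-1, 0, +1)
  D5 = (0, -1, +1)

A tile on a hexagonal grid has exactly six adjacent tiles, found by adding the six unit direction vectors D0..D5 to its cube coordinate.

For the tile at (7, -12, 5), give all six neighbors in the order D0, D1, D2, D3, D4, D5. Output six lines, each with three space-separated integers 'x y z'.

Answer: 8 -13 5
8 -12 4
7 -11 4
6 -11 5
6 -12 6
7 -13 6

Derivation:
Center: (7, -12, 5). Add each direction:
  D0: (7, -12, 5) + (1, -1, 0) = (8, -13, 5)
  D1: (7, -12, 5) + (1, 0, -1) = (8, -12, 4)
  D2: (7, -12, 5) + (0, 1, -1) = (7, -11, 4)
  D3: (7, -12, 5) + (-1, 1, 0) = (6, -11, 5)
  D4: (7, -12, 5) + (-1, 0, 1) = (6, -12, 6)
  D5: (7, -12, 5) + (0, -1, 1) = (7, -13, 6)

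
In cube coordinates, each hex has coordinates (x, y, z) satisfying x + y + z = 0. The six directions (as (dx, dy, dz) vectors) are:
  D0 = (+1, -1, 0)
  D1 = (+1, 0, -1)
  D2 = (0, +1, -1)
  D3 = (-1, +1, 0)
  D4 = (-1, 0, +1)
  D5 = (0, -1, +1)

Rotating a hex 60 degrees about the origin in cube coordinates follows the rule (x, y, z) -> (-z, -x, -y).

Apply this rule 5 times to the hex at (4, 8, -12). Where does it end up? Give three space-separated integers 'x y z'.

Answer: -8 12 -4

Derivation:
Start: (4, 8, -12)
Step 1: (4, 8, -12) -> (-(-12), -(4), -(8)) = (12, -4, -8)
Step 2: (12, -4, -8) -> (-(-8), -(12), -(-4)) = (8, -12, 4)
Step 3: (8, -12, 4) -> (-(4), -(8), -(-12)) = (-4, -8, 12)
Step 4: (-4, -8, 12) -> (-(12), -(-4), -(-8)) = (-12, 4, 8)
Step 5: (-12, 4, 8) -> (-(8), -(-12), -(4)) = (-8, 12, -4)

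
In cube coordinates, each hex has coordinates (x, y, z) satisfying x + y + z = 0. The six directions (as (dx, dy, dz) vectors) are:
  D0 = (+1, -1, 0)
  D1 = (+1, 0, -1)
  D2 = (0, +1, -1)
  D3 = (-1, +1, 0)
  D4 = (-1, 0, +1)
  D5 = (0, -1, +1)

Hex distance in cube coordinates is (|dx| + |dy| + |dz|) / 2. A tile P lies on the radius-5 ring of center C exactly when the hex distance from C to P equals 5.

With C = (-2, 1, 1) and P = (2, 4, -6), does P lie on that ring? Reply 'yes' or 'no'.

Answer: no

Derivation:
|px - cx| = |2 - (-2)| = 4
|py - cy| = |4 - 1| = 3
|pz - cz| = |-6 - 1| = 7
distance = (4+3+7)/2 = 14/2 = 7
radius = 5; distance != radius -> no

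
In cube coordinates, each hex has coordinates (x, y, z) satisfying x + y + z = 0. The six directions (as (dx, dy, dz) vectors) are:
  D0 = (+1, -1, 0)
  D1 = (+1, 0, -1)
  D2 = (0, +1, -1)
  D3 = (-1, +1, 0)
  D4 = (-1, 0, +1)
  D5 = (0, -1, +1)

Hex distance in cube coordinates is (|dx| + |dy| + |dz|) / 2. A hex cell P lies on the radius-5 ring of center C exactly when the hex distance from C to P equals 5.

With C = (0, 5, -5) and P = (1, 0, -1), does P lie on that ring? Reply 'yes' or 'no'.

|px - cx| = |1 - 0| = 1
|py - cy| = |0 - 5| = 5
|pz - cz| = |-1 - (-5)| = 4
distance = (1+5+4)/2 = 10/2 = 5
radius = 5; distance == radius -> yes

Answer: yes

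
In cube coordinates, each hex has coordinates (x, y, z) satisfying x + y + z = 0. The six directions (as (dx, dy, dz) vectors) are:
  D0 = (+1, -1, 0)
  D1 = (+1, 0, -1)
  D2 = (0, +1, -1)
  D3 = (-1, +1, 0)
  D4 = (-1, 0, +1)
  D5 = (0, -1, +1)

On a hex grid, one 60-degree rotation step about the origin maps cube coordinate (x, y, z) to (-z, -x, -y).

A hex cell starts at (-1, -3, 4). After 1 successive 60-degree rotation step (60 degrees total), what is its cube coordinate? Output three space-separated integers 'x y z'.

Start: (-1, -3, 4)
Step 1: (-1, -3, 4) -> (-(4), -(-1), -(-3)) = (-4, 1, 3)

Answer: -4 1 3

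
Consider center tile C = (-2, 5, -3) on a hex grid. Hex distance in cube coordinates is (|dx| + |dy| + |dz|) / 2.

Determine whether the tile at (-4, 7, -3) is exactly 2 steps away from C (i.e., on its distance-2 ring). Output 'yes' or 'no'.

|px - cx| = |-4 - (-2)| = 2
|py - cy| = |7 - 5| = 2
|pz - cz| = |-3 - (-3)| = 0
distance = (2+2+0)/2 = 4/2 = 2
radius = 2; distance == radius -> yes

Answer: yes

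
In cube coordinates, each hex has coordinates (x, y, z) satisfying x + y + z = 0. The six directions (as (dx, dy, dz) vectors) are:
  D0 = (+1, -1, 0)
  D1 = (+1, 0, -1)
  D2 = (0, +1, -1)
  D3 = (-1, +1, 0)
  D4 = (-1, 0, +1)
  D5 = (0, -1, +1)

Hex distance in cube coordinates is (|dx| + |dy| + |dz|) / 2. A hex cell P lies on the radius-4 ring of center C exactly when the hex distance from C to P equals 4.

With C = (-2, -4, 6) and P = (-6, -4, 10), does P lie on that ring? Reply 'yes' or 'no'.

Answer: yes

Derivation:
|px - cx| = |-6 - (-2)| = 4
|py - cy| = |-4 - (-4)| = 0
|pz - cz| = |10 - 6| = 4
distance = (4+0+4)/2 = 8/2 = 4
radius = 4; distance == radius -> yes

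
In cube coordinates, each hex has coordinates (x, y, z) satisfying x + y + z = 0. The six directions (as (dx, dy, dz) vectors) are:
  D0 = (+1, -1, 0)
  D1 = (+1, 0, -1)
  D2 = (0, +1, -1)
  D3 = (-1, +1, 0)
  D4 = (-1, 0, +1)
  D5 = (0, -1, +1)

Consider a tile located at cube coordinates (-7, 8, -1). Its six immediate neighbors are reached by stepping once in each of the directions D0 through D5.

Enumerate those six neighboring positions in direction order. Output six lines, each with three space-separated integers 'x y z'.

Center: (-7, 8, -1). Add each direction:
  D0: (-7, 8, -1) + (1, -1, 0) = (-6, 7, -1)
  D1: (-7, 8, -1) + (1, 0, -1) = (-6, 8, -2)
  D2: (-7, 8, -1) + (0, 1, -1) = (-7, 9, -2)
  D3: (-7, 8, -1) + (-1, 1, 0) = (-8, 9, -1)
  D4: (-7, 8, -1) + (-1, 0, 1) = (-8, 8, 0)
  D5: (-7, 8, -1) + (0, -1, 1) = (-7, 7, 0)

Answer: -6 7 -1
-6 8 -2
-7 9 -2
-8 9 -1
-8 8 0
-7 7 0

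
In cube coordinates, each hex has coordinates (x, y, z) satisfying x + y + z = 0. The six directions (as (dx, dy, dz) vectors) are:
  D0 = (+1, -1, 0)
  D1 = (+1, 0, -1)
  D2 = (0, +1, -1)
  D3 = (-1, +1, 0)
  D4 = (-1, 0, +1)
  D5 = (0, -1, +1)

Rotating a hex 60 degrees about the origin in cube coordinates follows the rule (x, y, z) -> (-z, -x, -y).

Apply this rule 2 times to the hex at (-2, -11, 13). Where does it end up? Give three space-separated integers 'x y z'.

Start: (-2, -11, 13)
Step 1: (-2, -11, 13) -> (-(13), -(-2), -(-11)) = (-13, 2, 11)
Step 2: (-13, 2, 11) -> (-(11), -(-13), -(2)) = (-11, 13, -2)

Answer: -11 13 -2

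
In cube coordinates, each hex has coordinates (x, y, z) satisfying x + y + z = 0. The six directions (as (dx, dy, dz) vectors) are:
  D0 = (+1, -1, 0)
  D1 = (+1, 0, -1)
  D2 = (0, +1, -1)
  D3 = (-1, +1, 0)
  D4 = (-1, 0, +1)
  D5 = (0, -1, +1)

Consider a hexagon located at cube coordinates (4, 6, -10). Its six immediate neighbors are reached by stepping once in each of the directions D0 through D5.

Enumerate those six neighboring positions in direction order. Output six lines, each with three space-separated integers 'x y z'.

Answer: 5 5 -10
5 6 -11
4 7 -11
3 7 -10
3 6 -9
4 5 -9

Derivation:
Center: (4, 6, -10). Add each direction:
  D0: (4, 6, -10) + (1, -1, 0) = (5, 5, -10)
  D1: (4, 6, -10) + (1, 0, -1) = (5, 6, -11)
  D2: (4, 6, -10) + (0, 1, -1) = (4, 7, -11)
  D3: (4, 6, -10) + (-1, 1, 0) = (3, 7, -10)
  D4: (4, 6, -10) + (-1, 0, 1) = (3, 6, -9)
  D5: (4, 6, -10) + (0, -1, 1) = (4, 5, -9)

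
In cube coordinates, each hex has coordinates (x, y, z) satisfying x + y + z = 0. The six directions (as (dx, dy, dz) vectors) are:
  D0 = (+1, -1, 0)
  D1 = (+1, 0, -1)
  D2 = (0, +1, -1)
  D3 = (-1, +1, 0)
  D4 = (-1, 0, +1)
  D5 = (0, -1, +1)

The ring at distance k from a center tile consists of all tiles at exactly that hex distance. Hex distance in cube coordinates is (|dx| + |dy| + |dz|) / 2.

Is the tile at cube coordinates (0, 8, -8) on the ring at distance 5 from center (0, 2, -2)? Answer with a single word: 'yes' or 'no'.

|px - cx| = |0 - 0| = 0
|py - cy| = |8 - 2| = 6
|pz - cz| = |-8 - (-2)| = 6
distance = (0+6+6)/2 = 12/2 = 6
radius = 5; distance != radius -> no

Answer: no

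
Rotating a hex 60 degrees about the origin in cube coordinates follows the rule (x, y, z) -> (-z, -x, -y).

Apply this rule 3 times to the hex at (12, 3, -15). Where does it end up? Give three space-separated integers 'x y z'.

Answer: -12 -3 15

Derivation:
Start: (12, 3, -15)
Step 1: (12, 3, -15) -> (-(-15), -(12), -(3)) = (15, -12, -3)
Step 2: (15, -12, -3) -> (-(-3), -(15), -(-12)) = (3, -15, 12)
Step 3: (3, -15, 12) -> (-(12), -(3), -(-15)) = (-12, -3, 15)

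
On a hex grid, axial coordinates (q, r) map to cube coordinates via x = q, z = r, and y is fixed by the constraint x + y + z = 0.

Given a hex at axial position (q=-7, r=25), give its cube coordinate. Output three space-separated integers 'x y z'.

Answer: -7 -18 25

Derivation:
x = q = -7
z = r = 25
y = -x - z = -(-7) - (25) = -18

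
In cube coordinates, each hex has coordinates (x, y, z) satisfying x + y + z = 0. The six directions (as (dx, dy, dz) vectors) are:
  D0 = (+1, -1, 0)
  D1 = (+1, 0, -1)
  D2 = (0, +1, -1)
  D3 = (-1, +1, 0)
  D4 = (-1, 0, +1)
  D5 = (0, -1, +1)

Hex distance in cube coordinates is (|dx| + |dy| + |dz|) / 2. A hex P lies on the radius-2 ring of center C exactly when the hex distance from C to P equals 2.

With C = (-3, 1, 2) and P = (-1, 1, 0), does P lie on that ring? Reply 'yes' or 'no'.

|px - cx| = |-1 - (-3)| = 2
|py - cy| = |1 - 1| = 0
|pz - cz| = |0 - 2| = 2
distance = (2+0+2)/2 = 4/2 = 2
radius = 2; distance == radius -> yes

Answer: yes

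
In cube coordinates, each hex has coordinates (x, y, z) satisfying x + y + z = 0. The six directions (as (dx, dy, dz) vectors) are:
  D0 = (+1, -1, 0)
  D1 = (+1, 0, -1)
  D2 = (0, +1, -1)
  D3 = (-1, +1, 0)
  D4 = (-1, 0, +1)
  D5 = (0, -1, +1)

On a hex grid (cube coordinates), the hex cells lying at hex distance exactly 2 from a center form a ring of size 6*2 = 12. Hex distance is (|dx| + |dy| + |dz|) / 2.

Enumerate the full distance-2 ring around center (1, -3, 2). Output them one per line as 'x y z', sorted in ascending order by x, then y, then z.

Walk ring at distance 2 from (1, -3, 2):
Start at center + D4*2 = (-1, -3, 4)
  hex 0: (-1, -3, 4)
  hex 1: (0, -4, 4)
  hex 2: (1, -5, 4)
  hex 3: (2, -5, 3)
  hex 4: (3, -5, 2)
  hex 5: (3, -4, 1)
  hex 6: (3, -3, 0)
  hex 7: (2, -2, 0)
  hex 8: (1, -1, 0)
  hex 9: (0, -1, 1)
  hex 10: (-1, -1, 2)
  hex 11: (-1, -2, 3)
Sorted: 12 hexes.

Answer: -1 -3 4
-1 -2 3
-1 -1 2
0 -4 4
0 -1 1
1 -5 4
1 -1 0
2 -5 3
2 -2 0
3 -5 2
3 -4 1
3 -3 0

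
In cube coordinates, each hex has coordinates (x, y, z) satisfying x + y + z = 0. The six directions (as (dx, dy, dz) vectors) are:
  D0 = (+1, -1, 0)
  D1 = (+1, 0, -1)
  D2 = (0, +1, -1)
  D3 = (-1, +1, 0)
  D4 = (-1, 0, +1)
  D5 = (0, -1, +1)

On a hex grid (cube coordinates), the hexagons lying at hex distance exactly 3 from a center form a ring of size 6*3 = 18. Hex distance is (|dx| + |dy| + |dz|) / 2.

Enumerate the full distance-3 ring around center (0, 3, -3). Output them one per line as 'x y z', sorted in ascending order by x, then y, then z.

Answer: -3 3 0
-3 4 -1
-3 5 -2
-3 6 -3
-2 2 0
-2 6 -4
-1 1 0
-1 6 -5
0 0 0
0 6 -6
1 0 -1
1 5 -6
2 0 -2
2 4 -6
3 0 -3
3 1 -4
3 2 -5
3 3 -6

Derivation:
Walk ring at distance 3 from (0, 3, -3):
Start at center + D4*3 = (-3, 3, 0)
  hex 0: (-3, 3, 0)
  hex 1: (-2, 2, 0)
  hex 2: (-1, 1, 0)
  hex 3: (0, 0, 0)
  hex 4: (1, 0, -1)
  hex 5: (2, 0, -2)
  hex 6: (3, 0, -3)
  hex 7: (3, 1, -4)
  hex 8: (3, 2, -5)
  hex 9: (3, 3, -6)
  hex 10: (2, 4, -6)
  hex 11: (1, 5, -6)
  hex 12: (0, 6, -6)
  hex 13: (-1, 6, -5)
  hex 14: (-2, 6, -4)
  hex 15: (-3, 6, -3)
  hex 16: (-3, 5, -2)
  hex 17: (-3, 4, -1)
Sorted: 18 hexes.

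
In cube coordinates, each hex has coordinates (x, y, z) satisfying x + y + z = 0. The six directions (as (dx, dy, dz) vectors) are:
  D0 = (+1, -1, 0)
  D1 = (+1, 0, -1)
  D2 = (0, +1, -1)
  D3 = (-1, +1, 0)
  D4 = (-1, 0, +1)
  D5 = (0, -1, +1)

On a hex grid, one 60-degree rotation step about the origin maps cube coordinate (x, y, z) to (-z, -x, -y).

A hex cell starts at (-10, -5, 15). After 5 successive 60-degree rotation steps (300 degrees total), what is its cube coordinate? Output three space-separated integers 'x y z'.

Start: (-10, -5, 15)
Step 1: (-10, -5, 15) -> (-(15), -(-10), -(-5)) = (-15, 10, 5)
Step 2: (-15, 10, 5) -> (-(5), -(-15), -(10)) = (-5, 15, -10)
Step 3: (-5, 15, -10) -> (-(-10), -(-5), -(15)) = (10, 5, -15)
Step 4: (10, 5, -15) -> (-(-15), -(10), -(5)) = (15, -10, -5)
Step 5: (15, -10, -5) -> (-(-5), -(15), -(-10)) = (5, -15, 10)

Answer: 5 -15 10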